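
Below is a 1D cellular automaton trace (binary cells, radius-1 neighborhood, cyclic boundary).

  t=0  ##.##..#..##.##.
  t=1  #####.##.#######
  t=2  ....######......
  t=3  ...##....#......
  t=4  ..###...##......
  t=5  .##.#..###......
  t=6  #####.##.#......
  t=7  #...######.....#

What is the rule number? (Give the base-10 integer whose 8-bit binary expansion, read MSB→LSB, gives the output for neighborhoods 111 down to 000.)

110

  ### -> .   bit 7 = 0  t=1,i=0
  ##. -> #   bit 6 = 1  t=0,i=1
  #.# -> #   bit 5 = 1  t=0,i=2
  #.. -> .   bit 4 = 0  t=0,i=5
  .## -> #   bit 3 = 1  t=0,i=0
  .#. -> #   bit 2 = 1  t=0,i=7
  ..# -> #   bit 1 = 1  t=0,i=6
  ... -> .   bit 0 = 0  t=2,i=0
  bits 01101110 = 110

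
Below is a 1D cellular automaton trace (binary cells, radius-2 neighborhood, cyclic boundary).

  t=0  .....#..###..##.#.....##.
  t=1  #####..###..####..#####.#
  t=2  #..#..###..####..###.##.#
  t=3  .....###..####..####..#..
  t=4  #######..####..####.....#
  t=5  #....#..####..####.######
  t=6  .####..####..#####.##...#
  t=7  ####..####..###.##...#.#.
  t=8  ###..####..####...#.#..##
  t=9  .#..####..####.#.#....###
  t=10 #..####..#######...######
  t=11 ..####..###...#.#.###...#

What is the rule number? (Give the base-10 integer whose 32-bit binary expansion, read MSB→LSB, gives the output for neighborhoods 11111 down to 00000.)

  nb #####: next=.  (t=1,i=1, bit31=0)
  nb ####.: next=#  (t=1,i=3, bit30=1)
  nb ###.#: next=#  (t=1,i=22, bit29=1)
  nb ###..: next=.  (t=0,i=10, bit28=0)
  nb ##.##: next=.  (t=1,i=23, bit27=0)
  nb ##.#.: next=#  (t=0,i=15, bit26=1)
  nb ##..#: next=.  (t=0,i=11, bit25=0)
  nb ##...: next=#  (t=0,i=24, bit24=1)
  nb #.###: next=#  (t=1,i=24, bit23=1)
  nb #.##.: next=.  (t=2,i=21, bit22=0)
  nb #.#.#: next=#  (t=7,i=23, bit21=1)
  nb #.#..: next=.  (t=0,i=16, bit20=0)
  nb #..##: next=#  (t=0,i=7, bit19=1)
  nb #..#.: next=.  (t=2,i=2, bit18=0)
  nb #...#: next=.  (t=6,i=22, bit17=0)
  nb #....: next=#  (t=0,i=0, bit16=1)
  nb .####: next=#  (t=1,i=0, bit15=1)
  nb .###.: next=#  (t=0,i=9, bit14=1)
  nb .##.#: next=#  (t=0,i=14, bit13=1)
  nb .##..: next=.  (t=0,i=23, bit12=0)
  nb .#.##: next=#  (t=6,i=0, bit11=1)
  nb .#.#.: next=.  (t=7,i=22, bit10=0)
  nb .#..#: next=.  (t=0,i=6, bit9=0)
  nb .#...: next=.  (t=0,i=17, bit8=0)
  nb ..###: next=#  (t=0,i=8, bit7=1)
  nb ..##.: next=#  (t=0,i=13, bit6=1)
  nb ..#.#: next=.  (t=6,i=24, bit5=0)
  nb ..#..: next=.  (t=0,i=5, bit4=0)
  nb ...##: next=#  (t=0,i=21, bit3=1)
  nb ...#.: next=#  (t=0,i=4, bit2=1)
  nb ....#: next=#  (t=0,i=3, bit1=1)
  nb .....: next=#  (t=0,i=1, bit0=1)
  bits 01100101101010011110100011001111 = 1705633999

1705633999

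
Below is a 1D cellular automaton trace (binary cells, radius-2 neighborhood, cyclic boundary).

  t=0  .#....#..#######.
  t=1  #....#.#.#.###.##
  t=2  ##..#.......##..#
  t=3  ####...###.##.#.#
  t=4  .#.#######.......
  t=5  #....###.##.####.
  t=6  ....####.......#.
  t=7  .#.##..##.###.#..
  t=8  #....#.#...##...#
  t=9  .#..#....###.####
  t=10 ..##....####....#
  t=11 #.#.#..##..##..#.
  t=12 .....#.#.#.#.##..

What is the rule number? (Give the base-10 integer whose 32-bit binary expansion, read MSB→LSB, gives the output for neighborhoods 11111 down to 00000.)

3003531981

  #####|#  b31=1 t=0,i=11
  ####.|.  b30=0 t=0,i=14
  ###.#|#  b29=1 t=1,i=13
  ###..|#  b28=1 t=0,i=15
  ##.##|.  b27=0 t=1,i=14
  ##.#.|.  b26=0 t=3,i=13
  ##..#|#  b25=1 t=0,i=16
  ##...|#  b24=1 t=1,i=1
  #.###|.  b23=0 t=1,i=11
  #.##.|.  b22=0 t=3,i=11
  #.#.#|.  b21=0 t=1,i=7
  #.#..|.  b20=0 t=5,i=0
  #..##|.  b19=0 t=0,i=8
  #..#.|#  b18=1 t=0,i=0
  #...#|#  b17=1 t=3,i=5
  #....|.  b16=0 t=0,i=3
  .####|.  b15=0 t=0,i=10
  .###.|#  b14=1 t=1,i=12
  .##.#|.  b13=0 t=3,i=12
  .##..|.  b12=0 t=2,i=13
  .#.##|.  b11=0 t=1,i=10
  .#.#.|.  b10=0 t=1,i=6
  .#..#|#  b9=1 t=0,i=7
  .#...|.  b8=0 t=0,i=2
  ..###|#  b7=1 t=0,i=9
  ..##.|#  b6=1 t=2,i=12
  ..#.#|.  b5=0 t=1,i=5
  ..#..|.  b4=0 t=0,i=1
  ...##|#  b3=1 t=2,i=11
  ...#.|#  b2=1 t=0,i=5
  ....#|.  b1=0 t=0,i=4
  .....|#  b0=1 t=2,i=7
  bits 10110011000001100100001011001101 = 3003531981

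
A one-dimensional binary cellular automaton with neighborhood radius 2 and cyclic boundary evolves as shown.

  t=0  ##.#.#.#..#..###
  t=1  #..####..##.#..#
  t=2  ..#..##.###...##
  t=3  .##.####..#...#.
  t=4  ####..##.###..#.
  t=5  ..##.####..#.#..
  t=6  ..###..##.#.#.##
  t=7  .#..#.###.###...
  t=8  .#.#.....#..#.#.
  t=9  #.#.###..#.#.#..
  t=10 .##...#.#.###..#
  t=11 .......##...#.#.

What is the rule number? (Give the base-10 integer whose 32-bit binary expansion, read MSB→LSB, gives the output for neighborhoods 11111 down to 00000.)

3626837329

  ##### -> #   bit 31 = 1  t=0,i=15
  ####. -> #   bit 30 = 1  t=0,i=0
  ###.# -> .   bit 29 = 0  t=0,i=1
  ###.. -> #   bit 28 = 1  t=1,i=6
  ##.## -> #   bit 27 = 1  t=2,i=7
  ##.#. -> .   bit 26 = 0  t=0,i=2
  ##..# -> .   bit 25 = 0  t=1,i=1
  ##... -> .   bit 24 = 0  t=2,i=11
  #.### -> .   bit 23 = 0  t=2,i=8
  #.##. -> .   bit 22 = 0  t=6,i=14
  #.#.# -> #   bit 21 = 1  t=0,i=3
  #.#.. -> .   bit 20 = 0  t=0,i=7
  #..## -> #   bit 19 = 1  t=0,i=12
  #..#. -> #   bit 18 = 1  t=0,i=9
  #...# -> .   bit 17 = 0  t=2,i=12
  #.... -> #   bit 16 = 1  t=5,i=15
  .#### -> .   bit 15 = 0  t=0,i=14
  .###. -> .   bit 14 = 0  t=2,i=9
  .##.# -> #   bit 13 = 1  t=1,i=10
  .##.. -> .   bit 12 = 0  t=1,i=0
  .#.## -> .   bit 11 = 0  t=4,i=15
  .#.#. -> #   bit 10 = 1  t=0,i=4
  .#..# -> .   bit 9 = 0  t=0,i=8
  .#... -> #   bit 8 = 1  t=3,i=11
  ..### -> .   bit 7 = 0  t=0,i=13
  ..##. -> #   bit 6 = 1  t=1,i=9
  ..#.# -> .   bit 5 = 0  t=4,i=14
  ..#.. -> #   bit 4 = 1  t=0,i=10
  ...## -> .   bit 3 = 0  t=2,i=13
  ...#. -> .   bit 2 = 0  t=3,i=13
  ....# -> .   bit 1 = 0  t=5,i=0
  ..... -> #   bit 0 = 1  t=8,i=6
  bits 11011000001011010010010101010001 = 3626837329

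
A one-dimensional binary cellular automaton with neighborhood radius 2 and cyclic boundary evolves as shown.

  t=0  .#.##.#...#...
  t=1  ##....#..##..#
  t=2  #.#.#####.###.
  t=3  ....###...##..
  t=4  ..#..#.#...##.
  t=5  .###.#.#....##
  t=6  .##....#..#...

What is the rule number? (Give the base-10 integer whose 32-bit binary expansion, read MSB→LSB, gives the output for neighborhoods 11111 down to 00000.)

  [31] ##### => #  t=2,i=6
  [30] ####. => .  t=2,i=7
  [29] ###.# => .  t=2,i=8
  [28] ###.. => .  t=1,i=1
  [27] ##.## => .  t=2,i=9
  [26] ##.#. => .  t=0,i=5
  [25] ##..# => #  t=1,i=11
  [24] ##... => #  t=1,i=2
  [23] #.### => #  t=2,i=4
  [22] #.##. => .  t=0,i=3
  [21] #.#.# => .  t=2,i=0
  [20] #.#.. => #  t=0,i=6
  [19] #..## => #  t=1,i=8
  [18] #..#. => .  t=4,i=4
  [17] #...# => .  t=0,i=8
  [16] #.... => .  t=0,i=12
  [15] .#### => #  t=2,i=5
  [14] .###. => #  t=1,i=0
  [13] .##.# => .  t=0,i=4
  [12] .##.. => #  t=1,i=10
  [11] .#.## => .  t=0,i=2
  [10] .#.#. => .  t=2,i=1
  [9] .#..# => #  t=1,i=7
  [8] .#... => .  t=0,i=7
  [7] ..### => .  t=1,i=13
  [6] ..##. => .  t=1,i=9
  [5] ..#.# => #  t=0,i=1
  [4] ..#.. => #  t=0,i=10
  [3] ...## => .  t=3,i=3
  [2] ...#. => #  t=0,i=0
  [1] ....# => #  t=0,i=13
  [0] ..... => .  t=3,i=0
  bits 10000011100110001101001000110110 = 2207830582

2207830582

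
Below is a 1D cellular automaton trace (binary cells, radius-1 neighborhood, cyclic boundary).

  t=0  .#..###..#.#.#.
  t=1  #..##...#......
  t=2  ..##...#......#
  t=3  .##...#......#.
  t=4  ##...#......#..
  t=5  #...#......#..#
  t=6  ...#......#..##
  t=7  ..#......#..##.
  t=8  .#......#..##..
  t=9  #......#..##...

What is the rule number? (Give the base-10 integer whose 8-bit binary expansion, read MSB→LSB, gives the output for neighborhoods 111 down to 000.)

10

  [7] ### => .  t=0,i=5
  [6] ##. => .  t=0,i=6
  [5] #.# => .  t=0,i=10
  [4] #.. => .  t=0,i=2
  [3] .## => #  t=0,i=4
  [2] .#. => .  t=0,i=1
  [1] ..# => #  t=0,i=0
  [0] ... => .  t=1,i=6
  bits 00001010 = 10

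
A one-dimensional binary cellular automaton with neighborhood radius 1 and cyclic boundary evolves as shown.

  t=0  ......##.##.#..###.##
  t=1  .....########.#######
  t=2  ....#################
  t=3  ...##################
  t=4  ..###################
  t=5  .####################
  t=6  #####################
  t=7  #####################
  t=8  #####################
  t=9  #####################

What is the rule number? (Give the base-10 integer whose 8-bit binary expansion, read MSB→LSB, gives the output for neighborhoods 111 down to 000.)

238

  ### -> #   bit 7 = 1  t=0,i=16
  ##. -> #   bit 6 = 1  t=0,i=7
  #.# -> #   bit 5 = 1  t=0,i=8
  #.. -> .   bit 4 = 0  t=0,i=0
  .## -> #   bit 3 = 1  t=0,i=6
  .#. -> #   bit 2 = 1  t=0,i=12
  ..# -> #   bit 1 = 1  t=0,i=5
  ... -> .   bit 0 = 0  t=0,i=1
  bits 11101110 = 238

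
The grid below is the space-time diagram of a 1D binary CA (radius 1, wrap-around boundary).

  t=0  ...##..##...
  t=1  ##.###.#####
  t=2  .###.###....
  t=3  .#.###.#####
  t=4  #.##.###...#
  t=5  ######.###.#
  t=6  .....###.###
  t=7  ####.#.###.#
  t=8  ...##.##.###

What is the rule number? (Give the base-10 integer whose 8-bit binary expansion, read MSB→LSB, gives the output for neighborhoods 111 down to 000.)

  ###|.  b7=0 t=1,i=0
  ##.|#  b6=1 t=0,i=4
  #.#|#  b5=1 t=1,i=2
  #..|#  b4=1 t=0,i=5
  .##|#  b3=1 t=0,i=3
  .#.|.  b2=0 t=3,i=1
  ..#|.  b1=0 t=0,i=2
  ...|#  b0=1 t=0,i=0
  bits 01111001 = 121

121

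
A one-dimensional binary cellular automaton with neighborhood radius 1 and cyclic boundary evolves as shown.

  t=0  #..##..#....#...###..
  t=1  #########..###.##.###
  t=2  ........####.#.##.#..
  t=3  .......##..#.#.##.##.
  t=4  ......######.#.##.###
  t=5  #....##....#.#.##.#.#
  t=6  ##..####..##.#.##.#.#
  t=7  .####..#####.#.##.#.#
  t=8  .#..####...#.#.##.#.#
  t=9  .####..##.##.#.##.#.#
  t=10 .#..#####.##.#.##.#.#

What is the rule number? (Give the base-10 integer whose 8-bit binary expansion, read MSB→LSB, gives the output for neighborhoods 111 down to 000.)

  ###|.  b7=0 t=0,i=17
  ##.|#  b6=1 t=0,i=4
  #.#|.  b5=0 t=1,i=14
  #..|#  b4=1 t=0,i=1
  .##|#  b3=1 t=0,i=3
  .#.|#  b2=1 t=0,i=0
  ..#|#  b1=1 t=0,i=2
  ...|.  b0=0 t=0,i=9
  bits 01011110 = 94

94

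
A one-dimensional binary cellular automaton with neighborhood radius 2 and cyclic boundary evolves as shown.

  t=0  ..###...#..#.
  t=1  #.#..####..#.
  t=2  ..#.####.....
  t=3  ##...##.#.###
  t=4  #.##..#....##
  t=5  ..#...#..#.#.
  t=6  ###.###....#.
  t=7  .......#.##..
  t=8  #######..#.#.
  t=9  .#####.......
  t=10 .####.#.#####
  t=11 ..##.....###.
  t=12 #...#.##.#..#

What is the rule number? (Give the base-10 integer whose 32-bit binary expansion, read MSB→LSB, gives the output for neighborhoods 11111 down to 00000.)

  [31] ##### => #  t=3,i=12
  [30] ####. => #  t=1,i=7
  [29] ###.# => .  t=4,i=0
  [28] ###.. => .  t=0,i=4
  [27] ##.## => .  t=4,i=1
  [26] ##.#. => .  t=3,i=7
  [25] ##..# => .  t=1,i=9
  [24] ##... => #  t=0,i=5
  [23] #.### => .  t=2,i=4
  [22] #.##. => #  t=4,i=2
  [21] #.#.# => .  t=1,i=0
  [20] #.#.. => #  t=1,i=2
  [19] #..## => #  t=1,i=4
  [18] #..#. => .  t=0,i=10
  [17] #...# => #  t=0,i=0
  [16] #.... => .  t=2,i=9
  [15] .#### => #  t=1,i=6
  [14] .###. => .  t=0,i=3
  [13] .##.# => #  t=3,i=6
  [12] .##.. => .  t=4,i=3
  [11] .#.## => .  t=2,i=3
  [10] .#.#. => .  t=1,i=1
  [9] .#..# => .  t=0,i=9
  [8] .#... => .  t=0,i=12
  [7] ..### => #  t=0,i=2
  [6] ..##. => .  t=3,i=5
  [5] ..#.# => .  t=1,i=11
  [4] ..#.. => #  t=0,i=8
  [3] ...## => .  t=0,i=1
  [2] ...#. => #  t=0,i=7
  [1] ....# => #  t=2,i=0
  [0] ..... => #  t=2,i=10
  bits 11000001010110101010000010010111 = 3243942039

3243942039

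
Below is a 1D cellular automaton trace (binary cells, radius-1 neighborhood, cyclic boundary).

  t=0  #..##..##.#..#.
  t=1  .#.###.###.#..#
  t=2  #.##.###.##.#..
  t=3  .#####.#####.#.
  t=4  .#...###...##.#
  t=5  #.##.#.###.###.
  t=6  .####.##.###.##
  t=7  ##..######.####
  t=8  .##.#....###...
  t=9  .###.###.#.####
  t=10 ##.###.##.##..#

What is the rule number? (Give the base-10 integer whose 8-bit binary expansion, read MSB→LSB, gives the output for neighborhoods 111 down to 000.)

  ### -> .   bit 7 = 0  t=1,i=4
  ##. -> #   bit 6 = 1  t=0,i=4
  #.# -> #   bit 5 = 1  t=0,i=9
  #.. -> #   bit 4 = 1  t=0,i=1
  .## -> #   bit 3 = 1  t=0,i=3
  .#. -> .   bit 2 = 0  t=0,i=0
  ..# -> .   bit 1 = 0  t=0,i=2
  ... -> #   bit 0 = 1  t=4,i=3
  bits 01111001 = 121

121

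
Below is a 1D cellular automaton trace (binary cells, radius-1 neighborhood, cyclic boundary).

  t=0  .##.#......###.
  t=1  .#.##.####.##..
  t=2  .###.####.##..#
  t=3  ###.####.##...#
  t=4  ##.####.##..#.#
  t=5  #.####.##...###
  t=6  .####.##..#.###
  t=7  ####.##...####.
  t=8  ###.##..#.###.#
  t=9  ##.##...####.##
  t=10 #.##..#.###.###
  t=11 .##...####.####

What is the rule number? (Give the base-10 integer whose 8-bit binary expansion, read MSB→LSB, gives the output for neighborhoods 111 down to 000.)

173

  ### -> #   bit 7 = 1  t=0,i=12
  ##. -> .   bit 6 = 0  t=0,i=2
  #.# -> #   bit 5 = 1  t=0,i=3
  #.. -> .   bit 4 = 0  t=0,i=5
  .## -> #   bit 3 = 1  t=0,i=1
  .#. -> #   bit 2 = 1  t=0,i=4
  ..# -> .   bit 1 = 0  t=0,i=0
  ... -> #   bit 0 = 1  t=0,i=6
  bits 10101101 = 173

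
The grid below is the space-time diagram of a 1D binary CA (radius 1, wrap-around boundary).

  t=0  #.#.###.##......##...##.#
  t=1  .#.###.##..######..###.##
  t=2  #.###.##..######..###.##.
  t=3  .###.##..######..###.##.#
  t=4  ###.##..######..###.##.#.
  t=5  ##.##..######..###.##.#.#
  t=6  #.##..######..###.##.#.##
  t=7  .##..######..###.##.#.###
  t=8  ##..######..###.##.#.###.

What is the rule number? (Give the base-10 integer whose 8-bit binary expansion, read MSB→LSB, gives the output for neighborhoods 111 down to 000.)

171

  ### -> #   bit 7 = 1  t=0,i=5
  ##. -> .   bit 6 = 0  t=0,i=0
  #.# -> #   bit 5 = 1  t=0,i=1
  #.. -> .   bit 4 = 0  t=0,i=10
  .## -> #   bit 3 = 1  t=0,i=4
  .#. -> .   bit 2 = 0  t=0,i=2
  ..# -> #   bit 1 = 1  t=0,i=15
  ... -> #   bit 0 = 1  t=0,i=11
  bits 10101011 = 171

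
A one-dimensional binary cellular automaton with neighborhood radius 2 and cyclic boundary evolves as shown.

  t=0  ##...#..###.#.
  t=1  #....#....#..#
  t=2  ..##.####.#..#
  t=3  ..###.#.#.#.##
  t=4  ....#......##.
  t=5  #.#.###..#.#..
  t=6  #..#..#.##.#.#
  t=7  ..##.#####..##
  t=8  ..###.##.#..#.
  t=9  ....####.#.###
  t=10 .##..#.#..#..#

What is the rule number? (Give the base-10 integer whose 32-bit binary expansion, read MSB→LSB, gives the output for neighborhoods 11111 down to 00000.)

  [31] ##### => #  t=7,i=7
  [30] ####. => .  t=2,i=7
  [29] ###.# => #  t=0,i=10
  [28] ###.. => #  t=5,i=6
  [27] ##.## => #  t=2,i=4
  [26] ##.#. => .  t=0,i=11
  [25] ##..# => .  t=3,i=0
  [24] ##... => .  t=0,i=2
  [23] #.### => .  t=2,i=5
  [22] #.##. => #  t=0,i=0
  [21] #.#.# => .  t=0,i=12
  [20] #.#.. => #  t=2,i=10
  [19] #..## => .  t=0,i=7
  [18] #..#. => #  t=2,i=12
  [17] #...# => .  t=0,i=3
  [16] #.... => #  t=1,i=2
  [15] .#### => #  t=2,i=6
  [14] .###. => .  t=0,i=9
  [13] .##.# => #  t=2,i=3
  [12] .##.. => .  t=0,i=1
  [11] .#.## => #  t=0,i=13
  [10] .#.#. => .  t=3,i=7
  [9] .#..# => .  t=0,i=6
  [8] .#... => #  t=1,i=6
  [7] ..### => .  t=0,i=8
  [6] ..##. => #  t=1,i=13
  [5] ..#.# => #  t=5,i=0
  [4] ..#.. => #  t=0,i=5
  [3] ...## => .  t=4,i=10
  [2] ...#. => .  t=0,i=4
  [1] ....# => #  t=1,i=3
  [0] ..... => .  t=4,i=1
  bits 10111000010101011010100101110010 = 3092621682

3092621682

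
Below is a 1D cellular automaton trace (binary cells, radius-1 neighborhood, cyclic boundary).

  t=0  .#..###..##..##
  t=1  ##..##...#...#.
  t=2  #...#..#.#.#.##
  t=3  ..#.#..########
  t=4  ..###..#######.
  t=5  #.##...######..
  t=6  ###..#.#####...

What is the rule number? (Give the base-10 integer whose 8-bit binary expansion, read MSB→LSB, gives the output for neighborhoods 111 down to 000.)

  [7] ### => #  t=0,i=5
  [6] ##. => .  t=0,i=6
  [5] #.# => #  t=0,i=0
  [4] #.. => .  t=0,i=2
  [3] .## => #  t=0,i=4
  [2] .#. => #  t=0,i=1
  [1] ..# => .  t=0,i=3
  [0] ... => #  t=1,i=7
  bits 10101101 = 173

173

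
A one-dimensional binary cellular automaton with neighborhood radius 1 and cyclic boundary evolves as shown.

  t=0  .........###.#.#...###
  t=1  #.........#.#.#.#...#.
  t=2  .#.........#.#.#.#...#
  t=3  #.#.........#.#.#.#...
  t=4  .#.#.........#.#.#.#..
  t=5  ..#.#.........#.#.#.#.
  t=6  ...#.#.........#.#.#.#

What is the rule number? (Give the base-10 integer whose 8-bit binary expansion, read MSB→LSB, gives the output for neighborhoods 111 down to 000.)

  ###|#  b7=1 t=0,i=10
  ##.|.  b6=0 t=0,i=11
  #.#|#  b5=1 t=0,i=12
  #..|#  b4=1 t=0,i=0
  .##|.  b3=0 t=0,i=9
  .#.|.  b2=0 t=0,i=13
  ..#|.  b1=0 t=0,i=8
  ...|.  b0=0 t=0,i=1
  bits 10110000 = 176

176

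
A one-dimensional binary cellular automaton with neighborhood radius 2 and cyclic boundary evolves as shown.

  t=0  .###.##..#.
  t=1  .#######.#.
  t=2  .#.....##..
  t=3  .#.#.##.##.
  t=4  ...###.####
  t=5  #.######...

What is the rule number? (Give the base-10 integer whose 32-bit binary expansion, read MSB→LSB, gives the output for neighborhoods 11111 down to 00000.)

  nb #####: next=.  (t=1,i=3, bit31=0)
  nb ####.: next=.  (t=1,i=6, bit30=0)
  nb ###.#: next=#  (t=0,i=3, bit29=1)
  nb ###..: next=.  (t=4,i=10, bit28=0)
  nb ##.##: next=#  (t=0,i=4, bit27=1)
  nb ##.#.: next=#  (t=1,i=8, bit26=1)
  nb ##..#: next=#  (t=0,i=7, bit25=1)
  nb ##...: next=#  (t=2,i=9, bit24=1)
  nb #.###: next=#  (t=4,i=7, bit23=1)
  nb #.##.: next=#  (t=0,i=5, bit22=1)
  nb #.#.#: next=#  (t=3,i=3, bit21=1)
  nb #.#..: next=.  (t=1,i=9, bit20=0)
  nb #..##: next=.  (t=0,i=0, bit19=0)
  nb #..#.: next=.  (t=0,i=8, bit18=0)
  nb #...#: next=.  (t=2,i=10, bit17=0)
  nb #....: next=#  (t=2,i=3, bit16=1)
  nb .####: next=.  (t=1,i=2, bit15=0)
  nb .###.: next=#  (t=0,i=2, bit14=1)
  nb .##.#: next=.  (t=3,i=6, bit13=0)
  nb .##..: next=#  (t=0,i=6, bit12=1)
  nb .#.##: next=#  (t=3,i=4, bit11=1)
  nb .#.#.: next=.  (t=3,i=2, bit10=0)
  nb .#..#: next=.  (t=0,i=10, bit9=0)
  nb .#...: next=.  (t=2,i=2, bit8=0)
  nb ..###: next=#  (t=0,i=1, bit7=1)
  nb ..##.: next=.  (t=2,i=7, bit6=0)
  nb ..#.#: next=.  (t=3,i=1, bit5=0)
  nb ..#..: next=#  (t=0,i=9, bit4=1)
  nb ...##: next=#  (t=2,i=6, bit3=1)
  nb ...#.: next=.  (t=2,i=0, bit2=0)
  nb ....#: next=#  (t=2,i=5, bit1=1)
  nb .....: next=.  (t=2,i=4, bit0=0)
  bits 00101111111000010101100010011010 = 803297434

803297434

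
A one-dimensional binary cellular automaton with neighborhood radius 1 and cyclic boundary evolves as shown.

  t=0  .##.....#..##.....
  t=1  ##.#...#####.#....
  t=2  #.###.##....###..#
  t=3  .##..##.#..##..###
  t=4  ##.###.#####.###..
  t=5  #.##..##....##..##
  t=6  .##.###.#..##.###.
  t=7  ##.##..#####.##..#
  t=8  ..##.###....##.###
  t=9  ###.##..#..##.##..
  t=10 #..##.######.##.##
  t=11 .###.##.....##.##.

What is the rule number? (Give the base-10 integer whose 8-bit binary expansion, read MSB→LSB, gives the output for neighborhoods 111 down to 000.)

  ###|.  b7=0 t=1,i=8
  ##.|.  b6=0 t=0,i=2
  #.#|#  b5=1 t=1,i=2
  #..|#  b4=1 t=0,i=3
  .##|#  b3=1 t=0,i=1
  .#.|#  b2=1 t=0,i=8
  ..#|#  b1=1 t=0,i=0
  ...|.  b0=0 t=0,i=4
  bits 00111110 = 62

62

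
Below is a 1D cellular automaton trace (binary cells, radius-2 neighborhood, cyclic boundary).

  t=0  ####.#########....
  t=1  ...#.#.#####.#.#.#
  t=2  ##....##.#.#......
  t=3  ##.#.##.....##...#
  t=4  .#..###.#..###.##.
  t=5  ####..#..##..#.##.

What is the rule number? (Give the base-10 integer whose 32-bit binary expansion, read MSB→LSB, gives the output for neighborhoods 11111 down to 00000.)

  nb #####: next=#  (t=0,i=7, bit31=1)
  nb ####.: next=.  (t=0,i=2, bit30=0)
  nb ###.#: next=#  (t=0,i=3, bit29=1)
  nb ###..: next=#  (t=0,i=13, bit28=1)
  nb ##.##: next=.  (t=0,i=4, bit27=0)
  nb ##.#.: next=.  (t=1,i=12, bit26=0)
  nb ##..#: next=.  (t=4,i=17, bit25=0)
  nb ##...: next=.  (t=0,i=14, bit24=0)
  nb #.###: next=#  (t=0,i=5, bit23=1)
  nb #.##.: next=#  (t=3,i=5, bit22=1)
  nb #.#.#: next=.  (t=1,i=5, bit21=0)
  nb #.#..: next=.  (t=1,i=17, bit20=0)
  nb #..##: next=#  (t=4,i=3, bit19=1)
  nb #..#.: next=#  (t=4,i=0, bit18=1)
  nb #...#: next=#  (t=1,i=1, bit17=1)
  nb #....: next=#  (t=0,i=15, bit16=1)
  nb .####: next=.  (t=0,i=1, bit15=0)
  nb .###.: next=.  (t=3,i=0, bit14=0)
  nb .##.#: next=.  (t=2,i=7, bit13=0)
  nb .##..: next=#  (t=2,i=1, bit12=1)
  nb .#.##: next=#  (t=1,i=6, bit11=1)
  nb .#.#.: next=.  (t=1,i=4, bit10=0)
  nb .#..#: next=#  (t=4,i=2, bit9=1)
  nb .#...: next=#  (t=1,i=0, bit8=1)
  nb ..###: next=.  (t=0,i=0, bit7=0)
  nb ..##.: next=#  (t=2,i=0, bit6=1)
  nb ..#.#: next=.  (t=1,i=3, bit5=0)
  nb ..#..: next=#  (t=4,i=1, bit4=1)
  nb ...##: next=#  (t=0,i=17, bit3=1)
  nb ...#.: next=.  (t=1,i=2, bit2=0)
  nb ....#: next=.  (t=0,i=16, bit1=0)
  nb .....: next=.  (t=2,i=14, bit0=0)
  bits 10110000110011110001101101011000 = 2966362968

2966362968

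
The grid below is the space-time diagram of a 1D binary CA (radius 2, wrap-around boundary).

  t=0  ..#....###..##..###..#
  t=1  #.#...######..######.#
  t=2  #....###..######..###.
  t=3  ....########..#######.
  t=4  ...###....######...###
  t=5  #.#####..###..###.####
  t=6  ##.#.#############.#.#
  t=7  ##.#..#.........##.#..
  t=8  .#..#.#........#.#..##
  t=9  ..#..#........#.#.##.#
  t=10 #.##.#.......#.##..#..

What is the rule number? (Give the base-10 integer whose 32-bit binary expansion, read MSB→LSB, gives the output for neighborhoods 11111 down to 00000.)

2066278044

  [31] ##### => .  t=1,i=8
  [30] ####. => #  t=1,i=10
  [29] ###.# => #  t=1,i=19
  [28] ###.. => #  t=0,i=9
  [27] ##.## => #  t=1,i=20
  [26] ##.#. => .  t=1,i=1
  [25] ##..# => #  t=0,i=10
  [24] ##... => #  t=3,i=21
  [23] #.### => .  t=5,i=2
  [22] #.##. => .  t=1,i=21
  [21] #.#.# => #  t=6,i=3
  [20] #.#.. => .  t=1,i=2
  [19] #..## => #  t=0,i=11
  [18] #..#. => .  t=0,i=1
  [17] #...# => .  t=1,i=4
  [16] #.... => .  t=0,i=4
  [15] .#### => #  t=1,i=7
  [14] .###. => #  t=0,i=8
  [13] .##.# => #  t=1,i=0
  [12] .##.. => .  t=0,i=13
  [11] .#.## => .  t=6,i=4
  [10] .#.#. => #  t=8,i=5
  [9] .#..# => #  t=0,i=0
  [8] .#... => .  t=0,i=3
  [7] ..### => #  t=0,i=7
  [6] ..##. => .  t=0,i=12
  [5] ..#.# => .  t=8,i=4
  [4] ..#.. => #  t=0,i=2
  [3] ...## => #  t=0,i=6
  [2] ...#. => #  t=8,i=14
  [1] ....# => .  t=0,i=5
  [0] ..... => .  t=3,i=1
  bits 01111011001010001110011010011100 = 2066278044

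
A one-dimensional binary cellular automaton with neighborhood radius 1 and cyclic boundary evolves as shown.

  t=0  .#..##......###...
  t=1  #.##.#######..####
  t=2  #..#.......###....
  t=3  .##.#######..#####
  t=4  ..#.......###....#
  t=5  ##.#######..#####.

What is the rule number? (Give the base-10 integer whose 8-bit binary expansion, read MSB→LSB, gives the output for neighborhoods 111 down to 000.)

  [7] ### => .  t=0,i=13
  [6] ##. => #  t=0,i=5
  [5] #.# => .  t=1,i=1
  [4] #.. => #  t=0,i=2
  [3] .## => .  t=0,i=4
  [2] .#. => .  t=0,i=1
  [1] ..# => #  t=0,i=0
  [0] ... => #  t=0,i=7
  bits 01010011 = 83

83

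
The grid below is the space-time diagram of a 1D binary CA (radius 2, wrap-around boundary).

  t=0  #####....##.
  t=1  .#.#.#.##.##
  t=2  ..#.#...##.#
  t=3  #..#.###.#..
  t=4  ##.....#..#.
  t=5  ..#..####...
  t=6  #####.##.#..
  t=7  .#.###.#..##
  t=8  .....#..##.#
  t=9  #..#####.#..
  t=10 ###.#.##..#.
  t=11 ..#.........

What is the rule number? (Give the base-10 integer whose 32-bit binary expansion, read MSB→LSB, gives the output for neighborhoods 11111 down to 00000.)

1762305822

  ##### -> .   bit 31 = 0  t=0,i=2
  ####. -> #   bit 30 = 1  t=0,i=3
  ###.# -> #   bit 29 = 1  t=3,i=7
  ###.. -> .   bit 28 = 0  t=0,i=4
  ##.## -> #   bit 27 = 1  t=0,i=11
  ##.#. -> .   bit 26 = 0  t=1,i=0
  ##..# -> .   bit 25 = 0  t=10,i=8
  ##... -> #   bit 24 = 1  t=0,i=5
  #.### -> .   bit 23 = 0  t=0,i=0
  #.##. -> .   bit 22 = 0  t=1,i=7
  #.#.# -> .   bit 21 = 0  t=1,i=1
  #.#.. -> .   bit 20 = 0  t=2,i=4
  #..## -> #   bit 19 = 1  t=5,i=4
  #..#. -> .   bit 18 = 0  t=2,i=1
  #...# -> #   bit 17 = 1  t=2,i=6
  #.... -> .   bit 16 = 0  t=0,i=6
  .#### -> #   bit 15 = 1  t=0,i=1
  .###. -> .   bit 14 = 0  t=3,i=6
  .##.# -> #   bit 13 = 1  t=0,i=10
  .##.. -> .   bit 12 = 0  t=4,i=1
  .#.## -> .   bit 11 = 0  t=1,i=6
  .#.#. -> #   bit 10 = 1  t=1,i=2
  .#..# -> #   bit 9 = 1  t=2,i=0
  .#... -> #   bit 8 = 1  t=2,i=5
  ..### -> .   bit 7 = 0  t=5,i=5
  ..##. -> .   bit 6 = 0  t=0,i=9
  ..#.# -> .   bit 5 = 0  t=2,i=2
  ..#.. -> #   bit 4 = 1  t=3,i=0
  ...## -> #   bit 3 = 1  t=0,i=8
  ...#. -> #   bit 2 = 1  t=4,i=6
  ....# -> #   bit 1 = 1  t=0,i=7
  ..... -> .   bit 0 = 0  t=4,i=4
  bits 01101001000010101010011100011110 = 1762305822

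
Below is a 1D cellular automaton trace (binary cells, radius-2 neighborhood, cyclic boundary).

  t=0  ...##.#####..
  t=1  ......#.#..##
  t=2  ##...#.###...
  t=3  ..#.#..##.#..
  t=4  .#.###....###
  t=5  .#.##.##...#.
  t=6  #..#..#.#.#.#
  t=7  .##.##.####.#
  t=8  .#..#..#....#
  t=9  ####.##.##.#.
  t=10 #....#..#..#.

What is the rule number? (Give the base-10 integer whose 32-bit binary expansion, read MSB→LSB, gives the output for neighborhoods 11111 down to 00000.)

  ##### -> #   bit 31 = 1  t=0,i=8
  ####. -> .   bit 30 = 0  t=0,i=9
  ###.# -> .   bit 29 = 0  t=4,i=12
  ###.. -> .   bit 28 = 0  t=0,i=10
  ##.## -> .   bit 27 = 0  t=0,i=5
  ##.#. -> .   bit 26 = 0  t=3,i=9
  ##..# -> #   bit 25 = 1  t=6,i=1
  ##... -> #   bit 24 = 1  t=0,i=11
  #.### -> #   bit 23 = 1  t=0,i=6
  #.##. -> #   bit 22 = 1  t=5,i=3
  #.#.# -> #   bit 21 = 1  t=4,i=1
  #.#.. -> #   bit 20 = 1  t=1,i=8
  #..## -> .   bit 19 = 0  t=1,i=10
  #..#. -> #   bit 18 = 1  t=5,i=0
  #...# -> .   bit 17 = 0  t=2,i=3
  #.... -> #   bit 16 = 1  t=0,i=12
  .#### -> .   bit 15 = 0  t=0,i=7
  .###. -> #   bit 14 = 1  t=2,i=8
  .##.# -> .   bit 13 = 0  t=0,i=4
  .##.. -> .   bit 12 = 0  t=1,i=12
  .#.## -> .   bit 11 = 0  t=2,i=6
  .#.#. -> #   bit 10 = 1  t=1,i=7
  .#..# -> #   bit 9 = 1  t=1,i=9
  .#... -> #   bit 8 = 1  t=3,i=11
  ..### -> .   bit 7 = 0  t=4,i=10
  ..##. -> .   bit 6 = 0  t=0,i=3
  ..#.# -> .   bit 5 = 0  t=1,i=6
  ..#.. -> .   bit 4 = 0  t=5,i=11
  ...## -> .   bit 3 = 0  t=0,i=2
  ...#. -> #   bit 2 = 1  t=1,i=5
  ....# -> .   bit 1 = 0  t=0,i=1
  ..... -> .   bit 0 = 0  t=0,i=0
  bits 10000011111101010100011100000100 = 2213889796

2213889796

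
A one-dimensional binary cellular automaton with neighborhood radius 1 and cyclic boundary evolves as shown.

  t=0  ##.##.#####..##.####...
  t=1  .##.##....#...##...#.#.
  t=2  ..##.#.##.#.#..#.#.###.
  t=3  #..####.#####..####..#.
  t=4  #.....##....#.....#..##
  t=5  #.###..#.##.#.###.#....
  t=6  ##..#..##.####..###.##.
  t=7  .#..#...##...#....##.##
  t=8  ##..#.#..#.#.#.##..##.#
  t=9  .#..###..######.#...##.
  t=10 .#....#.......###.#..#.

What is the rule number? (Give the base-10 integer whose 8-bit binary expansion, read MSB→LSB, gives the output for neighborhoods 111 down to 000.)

101

  ###|.  b7=0 t=0,i=7
  ##.|#  b6=1 t=0,i=1
  #.#|#  b5=1 t=0,i=2
  #..|.  b4=0 t=0,i=11
  .##|.  b3=0 t=0,i=0
  .#.|#  b2=1 t=1,i=10
  ..#|.  b1=0 t=0,i=12
  ...|#  b0=1 t=0,i=21
  bits 01100101 = 101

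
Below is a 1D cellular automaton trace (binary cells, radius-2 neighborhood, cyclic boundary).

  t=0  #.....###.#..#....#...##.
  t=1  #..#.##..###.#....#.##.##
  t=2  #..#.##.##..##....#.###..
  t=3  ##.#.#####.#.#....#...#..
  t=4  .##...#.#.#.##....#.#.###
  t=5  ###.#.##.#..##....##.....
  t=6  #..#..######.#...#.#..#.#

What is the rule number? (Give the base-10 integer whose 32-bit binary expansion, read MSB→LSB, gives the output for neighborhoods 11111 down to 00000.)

1549448889

  nb #####: next=.  (t=3,i=7, bit31=0)
  nb ####.: next=#  (t=3,i=8, bit30=1)
  nb ###.#: next=.  (t=0,i=8, bit29=0)
  nb ###..: next=#  (t=1,i=0, bit28=1)
  nb ##.##: next=#  (t=1,i=22, bit27=1)
  nb ##.#.: next=#  (t=0,i=9, bit26=1)
  nb ##..#: next=.  (t=1,i=1, bit25=0)
  nb ##...: next=.  (t=2,i=14, bit24=0)
  nb #.###: next=.  (t=1,i=23, bit23=0)
  nb #.##.: next=#  (t=1,i=5, bit22=1)
  nb #.#.#: next=.  (t=3,i=3, bit21=0)
  nb #.#..: next=#  (t=0,i=0, bit20=1)
  nb #..##: next=#  (t=1,i=8, bit19=1)
  nb #..#.: next=.  (t=0,i=12, bit18=0)
  nb #...#: next=#  (t=0,i=20, bit17=1)
  nb #....: next=.  (t=0,i=2, bit16=0)
  nb .####: next=#  (t=3,i=6, bit15=1)
  nb .###.: next=.  (t=0,i=7, bit14=0)
  nb .##.#: next=#  (t=0,i=23, bit13=1)
  nb .##..: next=#  (t=1,i=6, bit12=1)
  nb .#.##: next=.  (t=1,i=4, bit11=0)
  nb .#.#.: next=#  (t=3,i=12, bit10=1)
  nb .#..#: next=#  (t=0,i=11, bit9=1)
  nb .#...: next=.  (t=0,i=1, bit8=0)
  nb ..###: next=#  (t=0,i=6, bit7=1)
  nb ..##.: next=.  (t=0,i=22, bit6=0)
  nb ..#.#: next=#  (t=1,i=3, bit5=1)
  nb ..#..: next=#  (t=0,i=13, bit4=1)
  nb ...##: next=#  (t=0,i=5, bit3=1)
  nb ...#.: next=.  (t=0,i=17, bit2=0)
  nb ....#: next=.  (t=0,i=4, bit1=0)
  nb .....: next=#  (t=0,i=3, bit0=1)
  bits 01011100010110101011011010111001 = 1549448889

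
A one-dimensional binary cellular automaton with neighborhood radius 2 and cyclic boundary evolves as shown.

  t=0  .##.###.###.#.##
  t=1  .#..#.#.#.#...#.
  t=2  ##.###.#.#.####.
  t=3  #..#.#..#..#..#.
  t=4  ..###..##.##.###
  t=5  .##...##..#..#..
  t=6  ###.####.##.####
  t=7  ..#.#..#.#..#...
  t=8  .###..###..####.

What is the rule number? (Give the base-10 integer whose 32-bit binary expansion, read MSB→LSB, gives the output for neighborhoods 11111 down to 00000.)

550442492

  nb #####: next=.  (t=6,i=0, bit31=0)
  nb ####.: next=.  (t=2,i=13, bit30=0)
  nb ###.#: next=#  (t=0,i=6, bit29=1)
  nb ###..: next=.  (t=4,i=4, bit28=0)
  nb ##.##: next=.  (t=0,i=0, bit27=0)
  nb ##.#.: next=.  (t=0,i=11, bit26=0)
  nb ##..#: next=.  (t=4,i=0, bit25=0)
  nb ##...: next=.  (t=5,i=3, bit24=0)
  nb #.###: next=#  (t=0,i=4, bit23=1)
  nb #.##.: next=#  (t=0,i=1, bit22=1)
  nb #.#.#: next=.  (t=0,i=12, bit21=0)
  nb #.#..: next=.  (t=1,i=10, bit20=0)
  nb #..##: next=#  (t=4,i=1, bit19=1)
  nb #..#.: next=#  (t=1,i=0, bit18=1)
  nb #...#: next=#  (t=1,i=12, bit17=1)
  nb #....: next=#  (t=7,i=14, bit16=1)
  nb .####: next=.  (t=2,i=12, bit15=0)
  nb .###.: next=.  (t=0,i=5, bit14=0)
  nb .##.#: next=.  (t=0,i=2, bit13=0)
  nb .##..: next=#  (t=5,i=2, bit12=1)
  nb .#.##: next=.  (t=0,i=13, bit11=0)
  nb .#.#.: next=#  (t=1,i=5, bit10=1)
  nb .#..#: next=.  (t=1,i=2, bit9=0)
  nb .#...: next=#  (t=1,i=11, bit8=1)
  nb ..###: next=#  (t=4,i=2, bit7=1)
  nb ..##.: next=#  (t=4,i=7, bit6=1)
  nb ..#.#: next=#  (t=1,i=4, bit5=1)
  nb ..#..: next=#  (t=1,i=1, bit4=1)
  nb ...##: next=#  (t=5,i=0, bit3=1)
  nb ...#.: next=#  (t=1,i=13, bit2=1)
  nb ....#: next=.  (t=7,i=0, bit1=0)
  nb .....: next=.  (t=7,i=15, bit0=0)
  bits 00100000110011110001010111111100 = 550442492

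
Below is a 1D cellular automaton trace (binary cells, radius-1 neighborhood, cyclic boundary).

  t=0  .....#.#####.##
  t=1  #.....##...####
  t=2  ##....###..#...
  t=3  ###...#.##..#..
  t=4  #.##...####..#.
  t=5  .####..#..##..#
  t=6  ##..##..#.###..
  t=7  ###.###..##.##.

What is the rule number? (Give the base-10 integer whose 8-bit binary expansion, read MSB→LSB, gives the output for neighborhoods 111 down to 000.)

  nb ###: next=.  (t=0,i=8, bit7=0)
  nb ##.: next=#  (t=0,i=11, bit6=1)
  nb #.#: next=#  (t=0,i=6, bit5=1)
  nb #..: next=#  (t=0,i=0, bit4=1)
  nb .##: next=#  (t=0,i=7, bit3=1)
  nb .#.: next=.  (t=0,i=5, bit2=0)
  nb ..#: next=.  (t=0,i=4, bit1=0)
  nb ...: next=.  (t=0,i=1, bit0=0)
  bits 01111000 = 120

120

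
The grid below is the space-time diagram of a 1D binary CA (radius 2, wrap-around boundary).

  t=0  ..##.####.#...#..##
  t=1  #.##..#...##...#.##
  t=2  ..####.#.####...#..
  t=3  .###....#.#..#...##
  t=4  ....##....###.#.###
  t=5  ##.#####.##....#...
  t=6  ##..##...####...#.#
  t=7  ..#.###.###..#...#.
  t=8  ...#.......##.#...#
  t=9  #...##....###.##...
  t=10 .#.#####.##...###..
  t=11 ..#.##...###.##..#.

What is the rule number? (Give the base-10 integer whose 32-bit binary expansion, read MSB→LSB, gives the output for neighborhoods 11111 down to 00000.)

2203433928

  [31] ##### => #  t=5,i=5
  [30] ####. => .  t=0,i=7
  [29] ###.# => .  t=0,i=8
  [28] ###.. => .  t=2,i=12
  [27] ##.## => .  t=0,i=4
  [26] ##.#. => .  t=0,i=9
  [25] ##..# => #  t=0,i=0
  [24] ##... => #  t=1,i=12
  [23] #.### => .  t=0,i=5
  [22] #.##. => #  t=1,i=2
  [21] #.#.# => .  t=2,i=7
  [20] #.#.. => #  t=0,i=10
  [19] #..## => .  t=0,i=1
  [18] #..#. => #  t=1,i=5
  [17] #...# => .  t=0,i=12
  [16] #.... => #  t=2,i=18
  [15] .#### => #  t=0,i=6
  [14] .###. => .  t=1,i=18
  [13] .##.# => #  t=0,i=3
  [12] .##.. => #  t=0,i=18
  [11] .#.## => #  t=1,i=16
  [10] .#.#. => .  t=3,i=9
  [9] .#..# => #  t=0,i=15
  [8] .#... => #  t=0,i=11
  [7] ..### => #  t=2,i=2
  [6] ..##. => #  t=0,i=2
  [5] ..#.# => .  t=1,i=15
  [4] ..#.. => .  t=0,i=14
  [3] ...## => #  t=1,i=9
  [2] ...#. => .  t=0,i=13
  [1] ....# => .  t=2,i=0
  [0] ..... => .  t=8,i=6
  bits 10000011010101011011101111001000 = 2203433928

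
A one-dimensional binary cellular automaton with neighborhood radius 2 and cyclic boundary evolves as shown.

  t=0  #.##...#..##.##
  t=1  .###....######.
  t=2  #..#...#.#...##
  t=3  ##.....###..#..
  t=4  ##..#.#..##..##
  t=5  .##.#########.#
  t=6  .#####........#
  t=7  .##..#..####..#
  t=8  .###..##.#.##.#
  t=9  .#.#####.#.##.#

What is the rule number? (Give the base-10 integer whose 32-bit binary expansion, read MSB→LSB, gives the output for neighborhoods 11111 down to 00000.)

  ##### -> .   bit 31 = 0  t=1,i=10
  ####. -> .   bit 30 = 0  t=1,i=12
  ###.# -> .   bit 29 = 0  t=0,i=0
  ###.. -> #   bit 28 = 1  t=1,i=3
  ##.## -> #   bit 27 = 1  t=0,i=1
  ##.#. -> .   bit 26 = 0  t=5,i=13
  ##..# -> #   bit 25 = 1  t=1,i=14
  ##... -> .   bit 24 = 0  t=0,i=4
  #.### -> #   bit 23 = 1  t=0,i=13
  #.##. -> #   bit 22 = 1  t=0,i=2
  #.#.# -> #   bit 21 = 1  t=5,i=14
  #.#.. -> #   bit 20 = 1  t=2,i=9
  #..## -> #   bit 19 = 1  t=0,i=9
  #..#. -> .   bit 18 = 0  t=2,i=2
  #...# -> .   bit 17 = 0  t=0,i=5
  #.... -> .   bit 16 = 0  t=1,i=5
  .#### -> #   bit 15 = 1  t=1,i=9
  .###. -> .   bit 14 = 0  t=0,i=14
  .##.# -> #   bit 13 = 1  t=0,i=11
  .##.. -> #   bit 12 = 1  t=0,i=3
  .#.## -> .   bit 11 = 0  t=5,i=0
  .#.#. -> #   bit 10 = 1  t=2,i=8
  .#..# -> #   bit 9 = 1  t=0,i=8
  .#... -> .   bit 8 = 0  t=2,i=4
  ..### -> .   bit 7 = 0  t=1,i=1
  ..##. -> #   bit 6 = 1  t=0,i=10
  ..#.# -> #   bit 5 = 1  t=2,i=7
  ..#.. -> .   bit 4 = 0  t=0,i=7
  ...## -> #   bit 3 = 1  t=1,i=7
  ...#. -> .   bit 2 = 0  t=0,i=6
  ....# -> .   bit 1 = 0  t=1,i=6
  ..... -> #   bit 0 = 1  t=3,i=4
  bits 00011010111110001011011001101001 = 452507241

452507241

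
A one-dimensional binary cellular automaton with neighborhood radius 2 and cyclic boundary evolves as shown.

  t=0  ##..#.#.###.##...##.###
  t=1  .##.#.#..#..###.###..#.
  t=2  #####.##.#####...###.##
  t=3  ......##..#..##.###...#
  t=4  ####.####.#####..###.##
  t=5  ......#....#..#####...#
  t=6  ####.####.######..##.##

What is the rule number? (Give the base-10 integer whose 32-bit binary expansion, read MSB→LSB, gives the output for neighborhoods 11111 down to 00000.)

393868285

  [31] ##### => .  t=0,i=22
  [30] ####. => .  t=0,i=0
  [29] ###.# => .  t=0,i=10
  [28] ###.. => #  t=0,i=1
  [27] ##.## => .  t=0,i=11
  [26] ##.#. => #  t=1,i=3
  [25] ##..# => #  t=0,i=2
  [24] ##... => #  t=0,i=14
  [23] #.### => .  t=0,i=8
  [22] #.##. => #  t=0,i=12
  [21] #.#.# => #  t=0,i=6
  [20] #.#.. => #  t=1,i=6
  [19] #..## => #  t=1,i=0
  [18] #..#. => .  t=0,i=3
  [17] #...# => .  t=0,i=15
  [16] #.... => #  t=3,i=1
  [15] .#### => #  t=0,i=21
  [14] .###. => #  t=0,i=9
  [13] .##.# => #  t=0,i=18
  [12] .##.. => #  t=0,i=13
  [11] .#.## => .  t=0,i=7
  [10] .#.#. => .  t=0,i=5
  [9] .#..# => #  t=1,i=7
  [8] .#... => #  t=3,i=0
  [7] ..### => #  t=1,i=12
  [6] ..##. => #  t=0,i=17
  [5] ..#.# => #  t=0,i=4
  [4] ..#.. => #  t=1,i=9
  [3] ...## => #  t=0,i=16
  [2] ...#. => #  t=3,i=21
  [1] ....# => .  t=3,i=4
  [0] ..... => #  t=3,i=2
  bits 00010111011110011111001111111101 = 393868285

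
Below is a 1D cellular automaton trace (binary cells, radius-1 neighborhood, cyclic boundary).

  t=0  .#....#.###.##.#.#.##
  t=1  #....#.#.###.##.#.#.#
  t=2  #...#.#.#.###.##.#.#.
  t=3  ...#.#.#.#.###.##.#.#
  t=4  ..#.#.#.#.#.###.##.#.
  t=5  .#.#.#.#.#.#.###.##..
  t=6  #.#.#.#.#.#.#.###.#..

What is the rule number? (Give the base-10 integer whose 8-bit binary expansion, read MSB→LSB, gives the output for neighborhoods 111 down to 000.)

  nb ###: next=#  (t=0,i=9, bit7=1)
  nb ##.: next=#  (t=0,i=10, bit6=1)
  nb #.#: next=#  (t=0,i=0, bit5=1)
  nb #..: next=.  (t=0,i=2, bit4=0)
  nb .##: next=.  (t=0,i=8, bit3=0)
  nb .#.: next=.  (t=0,i=1, bit2=0)
  nb ..#: next=#  (t=0,i=5, bit1=1)
  nb ...: next=.  (t=0,i=3, bit0=0)
  bits 11100010 = 226

226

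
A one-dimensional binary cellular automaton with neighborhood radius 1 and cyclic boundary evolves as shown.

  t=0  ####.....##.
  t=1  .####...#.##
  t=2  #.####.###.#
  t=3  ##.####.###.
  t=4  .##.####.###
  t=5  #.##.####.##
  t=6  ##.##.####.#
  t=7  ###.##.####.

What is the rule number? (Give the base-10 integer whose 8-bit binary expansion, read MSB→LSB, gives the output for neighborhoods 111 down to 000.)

246

  nb ###: next=#  (t=0,i=1, bit7=1)
  nb ##.: next=#  (t=0,i=3, bit6=1)
  nb #.#: next=#  (t=0,i=11, bit5=1)
  nb #..: next=#  (t=0,i=4, bit4=1)
  nb .##: next=.  (t=0,i=0, bit3=0)
  nb .#.: next=#  (t=1,i=8, bit2=1)
  nb ..#: next=#  (t=0,i=8, bit1=1)
  nb ...: next=.  (t=0,i=5, bit0=0)
  bits 11110110 = 246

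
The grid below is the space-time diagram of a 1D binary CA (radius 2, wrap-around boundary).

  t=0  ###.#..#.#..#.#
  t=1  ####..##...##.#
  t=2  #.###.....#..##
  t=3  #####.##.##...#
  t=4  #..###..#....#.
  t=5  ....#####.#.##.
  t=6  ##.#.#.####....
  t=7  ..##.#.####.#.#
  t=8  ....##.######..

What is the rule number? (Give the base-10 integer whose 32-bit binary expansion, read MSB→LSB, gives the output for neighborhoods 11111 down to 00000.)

  nb #####: next=.  (t=1,i=1, bit31=0)
  nb ####.: next=#  (t=0,i=1, bit30=1)
  nb ###.#: next=#  (t=0,i=2, bit29=1)
  nb ###..: next=#  (t=1,i=3, bit28=1)
  nb ##.##: next=#  (t=1,i=13, bit27=1)
  nb ##.#.: next=#  (t=0,i=3, bit26=1)
  nb ##..#: next=#  (t=1,i=4, bit25=1)
  nb ##...: next=.  (t=1,i=8, bit24=0)
  nb #.###: next=#  (t=0,i=14, bit23=1)
  nb #.##.: next=.  (t=3,i=6, bit22=0)
  nb #.#.#: next=#  (t=5,i=10, bit21=1)
  nb #.#..: next=.  (t=0,i=4, bit20=0)
  nb #..##: next=.  (t=1,i=5, bit19=0)
  nb #..#.: next=#  (t=0,i=6, bit18=1)
  nb #...#: next=.  (t=1,i=9, bit17=0)
  nb #....: next=#  (t=2,i=6, bit16=1)
  nb .####: next=#  (t=0,i=0, bit15=1)
  nb .###.: next=#  (t=2,i=3, bit14=1)
  nb .##.#: next=.  (t=1,i=12, bit13=0)
  nb .##..: next=.  (t=1,i=7, bit12=0)
  nb .#.##: next=.  (t=0,i=13, bit11=0)
  nb .#.#.: next=.  (t=0,i=8, bit10=0)
  nb .#..#: next=.  (t=0,i=5, bit9=0)
  nb .#...: next=.  (t=4,i=9, bit8=0)
  nb ..###: next=.  (t=2,i=13, bit7=0)
  nb ..##.: next=.  (t=1,i=6, bit6=0)
  nb ..#.#: next=#  (t=0,i=7, bit5=1)
  nb ..#..: next=#  (t=2,i=10, bit4=1)
  nb ...##: next=#  (t=1,i=10, bit3=1)
  nb ...#.: next=#  (t=2,i=9, bit2=1)
  nb ....#: next=.  (t=2,i=8, bit1=0)
  nb .....: next=#  (t=2,i=7, bit0=1)
  bits 01111110101001011100000000111101 = 2124791869

2124791869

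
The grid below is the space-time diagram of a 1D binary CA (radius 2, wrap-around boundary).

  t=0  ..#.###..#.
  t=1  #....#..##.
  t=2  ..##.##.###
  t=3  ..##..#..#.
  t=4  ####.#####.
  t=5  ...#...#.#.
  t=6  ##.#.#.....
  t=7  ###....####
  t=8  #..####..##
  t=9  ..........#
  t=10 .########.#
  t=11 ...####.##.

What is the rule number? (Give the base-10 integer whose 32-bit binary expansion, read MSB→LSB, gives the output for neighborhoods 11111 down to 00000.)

2768728667

  ##### -> #   bit 31 = 1  t=4,i=7
  ####. -> .   bit 30 = 0  t=4,i=2
  ###.# -> #   bit 29 = 1  t=4,i=3
  ###.. -> .   bit 28 = 0  t=0,i=6
  ##.## -> .   bit 27 = 0  t=2,i=4
  ##.#. -> #   bit 26 = 1  t=1,i=10
  ##..# -> .   bit 25 = 0  t=0,i=7
  ##... -> #   bit 24 = 1  t=7,i=3
  #.### -> .   bit 23 = 0  t=0,i=4
  #.##. -> .   bit 22 = 0  t=2,i=5
  #.#.# -> .   bit 21 = 0  t=6,i=3
  #.#.. -> .   bit 20 = 0  t=1,i=0
  #..## -> .   bit 19 = 0  t=1,i=7
  #..#. -> #   bit 18 = 1  t=0,i=8
  #...# -> #   bit 17 = 1  t=0,i=0
  #.... -> #   bit 16 = 1  t=1,i=2
  .#### -> .   bit 15 = 0  t=4,i=1
  .###. -> #   bit 14 = 1  t=0,i=5
  .##.# -> #   bit 13 = 1  t=1,i=9
  .##.. -> #   bit 12 = 1  t=3,i=3
  .#.## -> .   bit 11 = 0  t=0,i=3
  .#.#. -> .   bit 10 = 0  t=5,i=8
  .#..# -> #   bit 9 = 1  t=1,i=6
  .#... -> .   bit 8 = 0  t=0,i=10
  ..### -> .   bit 7 = 0  t=7,i=7
  ..##. -> #   bit 6 = 1  t=1,i=8
  ..#.# -> .   bit 5 = 0  t=0,i=2
  ..#.. -> #   bit 4 = 1  t=0,i=9
  ...## -> #   bit 3 = 1  t=3,i=1
  ...#. -> .   bit 2 = 0  t=0,i=1
  ....# -> #   bit 1 = 1  t=1,i=3
  ..... -> #   bit 0 = 1  t=6,i=8
  bits 10100101000001110111001001011011 = 2768728667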